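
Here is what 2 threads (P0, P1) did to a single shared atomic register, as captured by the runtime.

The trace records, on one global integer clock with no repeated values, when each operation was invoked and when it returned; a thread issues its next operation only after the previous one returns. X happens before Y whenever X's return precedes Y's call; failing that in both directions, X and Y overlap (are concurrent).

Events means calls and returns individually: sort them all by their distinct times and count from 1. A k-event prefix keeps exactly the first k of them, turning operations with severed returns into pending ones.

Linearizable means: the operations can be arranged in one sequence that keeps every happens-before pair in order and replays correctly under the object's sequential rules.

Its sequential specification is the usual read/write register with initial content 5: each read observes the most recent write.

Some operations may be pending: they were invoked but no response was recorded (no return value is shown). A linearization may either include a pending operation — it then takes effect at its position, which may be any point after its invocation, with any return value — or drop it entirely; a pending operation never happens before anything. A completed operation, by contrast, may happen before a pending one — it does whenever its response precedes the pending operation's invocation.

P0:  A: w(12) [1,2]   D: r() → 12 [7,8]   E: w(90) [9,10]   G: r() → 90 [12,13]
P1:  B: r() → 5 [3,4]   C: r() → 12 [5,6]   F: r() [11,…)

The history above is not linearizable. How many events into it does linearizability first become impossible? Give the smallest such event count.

4

events 1..3 are linearizable; a witness order is A:
1. A w(12), leaving value 12
with event 4 included (B responding at time 4), all real-time-consistent orders fail
for example A, B fails at step 2: B r() → 5 is not legal there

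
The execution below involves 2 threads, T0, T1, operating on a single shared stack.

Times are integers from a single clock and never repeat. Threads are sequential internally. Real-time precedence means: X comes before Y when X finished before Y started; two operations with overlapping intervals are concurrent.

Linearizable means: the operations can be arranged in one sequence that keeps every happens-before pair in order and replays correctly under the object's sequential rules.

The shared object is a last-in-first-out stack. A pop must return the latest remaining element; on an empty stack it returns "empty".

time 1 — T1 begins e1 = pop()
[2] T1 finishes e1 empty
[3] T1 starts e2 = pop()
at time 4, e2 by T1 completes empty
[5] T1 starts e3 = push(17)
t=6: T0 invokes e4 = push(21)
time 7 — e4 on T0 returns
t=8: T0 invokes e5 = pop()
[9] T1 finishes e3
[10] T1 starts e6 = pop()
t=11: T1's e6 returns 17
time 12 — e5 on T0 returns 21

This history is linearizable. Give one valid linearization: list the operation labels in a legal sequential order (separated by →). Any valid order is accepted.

after step 1 (e1 pop() → empty): stack <>
after step 2 (e2 pop() → empty): stack <>
after step 3 (e3 push(17)): stack <17>
after step 4 (e4 push(21)): stack <17,21>
after step 5 (e5 pop() → 21): stack <17>
after step 6 (e6 pop() → 17): stack <>

e1 → e2 → e3 → e4 → e5 → e6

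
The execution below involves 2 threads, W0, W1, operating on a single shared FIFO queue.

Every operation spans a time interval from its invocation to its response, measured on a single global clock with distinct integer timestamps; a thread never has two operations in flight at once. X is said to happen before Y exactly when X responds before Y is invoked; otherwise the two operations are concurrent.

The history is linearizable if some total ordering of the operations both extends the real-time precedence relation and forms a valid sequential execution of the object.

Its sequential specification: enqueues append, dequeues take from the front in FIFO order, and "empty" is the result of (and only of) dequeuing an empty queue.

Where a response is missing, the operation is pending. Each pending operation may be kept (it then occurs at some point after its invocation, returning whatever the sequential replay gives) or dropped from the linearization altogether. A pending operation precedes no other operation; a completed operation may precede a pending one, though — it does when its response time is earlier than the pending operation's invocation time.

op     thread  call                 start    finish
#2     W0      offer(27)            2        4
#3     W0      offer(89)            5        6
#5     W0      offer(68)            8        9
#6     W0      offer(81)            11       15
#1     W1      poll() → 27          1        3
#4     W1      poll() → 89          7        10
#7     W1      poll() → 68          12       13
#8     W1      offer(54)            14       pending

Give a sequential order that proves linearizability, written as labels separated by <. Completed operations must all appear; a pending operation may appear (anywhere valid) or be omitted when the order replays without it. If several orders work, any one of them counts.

#2 < #1 < #3 < #4 < #5 < #6 < #7

1. #2 offer(27), leaving queue <27>
2. #1 poll() → 27, leaving queue <>
3. #3 offer(89), leaving queue <89>
4. #4 poll() → 89, leaving queue <>
5. #5 offer(68), leaving queue <68>
6. #6 offer(81), leaving queue <68,81>
7. #7 poll() → 68, leaving queue <81>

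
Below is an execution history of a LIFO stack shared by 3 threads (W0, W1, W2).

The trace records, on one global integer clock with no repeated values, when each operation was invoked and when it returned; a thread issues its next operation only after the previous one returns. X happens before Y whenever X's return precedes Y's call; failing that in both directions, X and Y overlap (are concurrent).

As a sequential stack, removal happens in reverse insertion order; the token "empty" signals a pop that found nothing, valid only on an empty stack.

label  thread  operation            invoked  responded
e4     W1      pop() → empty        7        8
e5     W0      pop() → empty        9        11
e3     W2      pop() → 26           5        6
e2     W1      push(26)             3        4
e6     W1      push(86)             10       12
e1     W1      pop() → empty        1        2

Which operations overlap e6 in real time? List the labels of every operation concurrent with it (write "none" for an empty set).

e5

e6 runs from 10 to 12; window-overlapping ops are concurrent
e1 [1,2]: before
e2 [3,4]: before
e3 [5,6]: before
e4 [7,8]: before
e5 [9,11]: concurrent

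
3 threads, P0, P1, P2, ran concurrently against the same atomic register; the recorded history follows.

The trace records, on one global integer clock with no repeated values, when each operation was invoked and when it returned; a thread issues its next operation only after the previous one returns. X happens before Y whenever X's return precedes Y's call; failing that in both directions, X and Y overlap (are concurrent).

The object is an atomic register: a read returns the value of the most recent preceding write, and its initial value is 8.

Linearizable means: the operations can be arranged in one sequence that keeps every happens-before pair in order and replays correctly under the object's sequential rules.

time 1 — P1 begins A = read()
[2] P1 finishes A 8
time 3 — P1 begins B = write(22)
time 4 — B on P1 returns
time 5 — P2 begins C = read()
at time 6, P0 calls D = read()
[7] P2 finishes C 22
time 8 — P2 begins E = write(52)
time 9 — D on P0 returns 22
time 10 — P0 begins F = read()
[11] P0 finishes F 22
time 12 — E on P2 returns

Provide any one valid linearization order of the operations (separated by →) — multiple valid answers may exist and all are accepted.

step 1: A read() → 8 — value 8
step 2: B write(22) — value 22
step 3: C read() → 22 — value 22
step 4: D read() → 22 — value 22
step 5: F read() → 22 — value 22
step 6: E write(52) — value 52

A → B → C → D → F → E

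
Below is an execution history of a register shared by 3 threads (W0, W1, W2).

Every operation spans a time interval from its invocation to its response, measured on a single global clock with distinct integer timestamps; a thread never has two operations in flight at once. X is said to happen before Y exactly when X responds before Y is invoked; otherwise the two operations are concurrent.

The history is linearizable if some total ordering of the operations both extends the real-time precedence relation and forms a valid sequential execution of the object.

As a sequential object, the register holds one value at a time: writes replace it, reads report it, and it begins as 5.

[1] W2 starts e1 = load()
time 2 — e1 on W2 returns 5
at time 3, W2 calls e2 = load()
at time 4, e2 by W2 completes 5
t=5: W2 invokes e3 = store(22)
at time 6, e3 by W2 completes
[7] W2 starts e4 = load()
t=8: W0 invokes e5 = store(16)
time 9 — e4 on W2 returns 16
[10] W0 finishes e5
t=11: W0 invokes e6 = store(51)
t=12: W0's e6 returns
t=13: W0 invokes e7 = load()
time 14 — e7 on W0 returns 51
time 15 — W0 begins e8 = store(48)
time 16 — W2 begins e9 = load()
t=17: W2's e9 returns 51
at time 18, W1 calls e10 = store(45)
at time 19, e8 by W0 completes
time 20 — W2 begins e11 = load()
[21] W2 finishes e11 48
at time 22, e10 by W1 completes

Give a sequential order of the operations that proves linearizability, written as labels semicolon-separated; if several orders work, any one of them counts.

1. e1 load() → 5, leaving value 5
2. e2 load() → 5, leaving value 5
3. e3 store(22), leaving value 22
4. e5 store(16), leaving value 16
5. e4 load() → 16, leaving value 16
6. e6 store(51), leaving value 51
7. e7 load() → 51, leaving value 51
8. e9 load() → 51, leaving value 51
9. e8 store(48), leaving value 48
10. e11 load() → 48, leaving value 48
11. e10 store(45), leaving value 45

e1; e2; e3; e5; e4; e6; e7; e9; e8; e11; e10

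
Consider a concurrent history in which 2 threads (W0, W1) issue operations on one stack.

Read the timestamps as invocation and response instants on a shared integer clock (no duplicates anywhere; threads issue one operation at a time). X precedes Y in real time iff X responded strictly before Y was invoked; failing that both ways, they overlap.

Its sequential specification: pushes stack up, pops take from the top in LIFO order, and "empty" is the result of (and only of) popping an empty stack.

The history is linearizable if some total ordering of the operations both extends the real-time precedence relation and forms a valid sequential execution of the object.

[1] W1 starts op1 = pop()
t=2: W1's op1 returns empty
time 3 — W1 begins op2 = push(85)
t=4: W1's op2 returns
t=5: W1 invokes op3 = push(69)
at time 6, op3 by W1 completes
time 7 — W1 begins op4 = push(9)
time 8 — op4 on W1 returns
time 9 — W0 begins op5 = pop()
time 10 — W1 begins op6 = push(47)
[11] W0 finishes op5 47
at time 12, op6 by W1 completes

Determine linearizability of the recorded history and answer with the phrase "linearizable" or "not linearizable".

a witness: op1, op2, op3, op4, op6, op5
1. op1 pop() → empty, leaving stack <>
2. op2 push(85), leaving stack <85>
3. op3 push(69), leaving stack <85,69>
4. op4 push(9), leaving stack <85,69,9>
5. op6 push(47), leaving stack <85,69,9,47>
6. op5 pop() → 47, leaving stack <85,69,9>

linearizable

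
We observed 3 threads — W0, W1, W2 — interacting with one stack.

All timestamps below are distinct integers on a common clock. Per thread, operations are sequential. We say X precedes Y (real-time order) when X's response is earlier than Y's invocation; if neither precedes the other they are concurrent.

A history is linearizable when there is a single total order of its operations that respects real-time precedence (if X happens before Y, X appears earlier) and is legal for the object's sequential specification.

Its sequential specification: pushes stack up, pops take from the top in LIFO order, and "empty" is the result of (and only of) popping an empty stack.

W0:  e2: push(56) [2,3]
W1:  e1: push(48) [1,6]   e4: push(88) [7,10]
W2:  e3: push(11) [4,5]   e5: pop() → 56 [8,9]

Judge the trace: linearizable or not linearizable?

not linearizable

through event 8 a valid linearization exists; event 9 (e5 responding at time 9) ends that
4 completed operations, 3 real-time-consistent orders — every stack replay fails
every completion of the 1 pending operation (e4) was checked; none linearizes
take e1, e2, e3, e5 (pending dropped): step 4 already fails, because e5 pop() → 56 cannot occur there
take e2, e1, e3, e5 (pending dropped): step 4 already fails, because e5 pop() → 56 cannot occur there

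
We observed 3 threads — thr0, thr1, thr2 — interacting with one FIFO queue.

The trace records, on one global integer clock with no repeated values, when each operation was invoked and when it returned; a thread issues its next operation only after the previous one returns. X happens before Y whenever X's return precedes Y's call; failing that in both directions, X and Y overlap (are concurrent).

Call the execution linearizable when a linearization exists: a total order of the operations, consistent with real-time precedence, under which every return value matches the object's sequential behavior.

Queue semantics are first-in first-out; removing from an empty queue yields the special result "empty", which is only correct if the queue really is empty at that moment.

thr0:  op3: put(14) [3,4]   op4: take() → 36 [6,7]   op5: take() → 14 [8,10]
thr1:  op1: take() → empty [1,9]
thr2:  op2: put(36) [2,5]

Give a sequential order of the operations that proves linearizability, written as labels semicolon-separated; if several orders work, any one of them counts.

op1; op2; op3; op4; op5

step 1: op1 take() → empty — queue <>
step 2: op2 put(36) — queue <36>
step 3: op3 put(14) — queue <36,14>
step 4: op4 take() → 36 — queue <14>
step 5: op5 take() → 14 — queue <>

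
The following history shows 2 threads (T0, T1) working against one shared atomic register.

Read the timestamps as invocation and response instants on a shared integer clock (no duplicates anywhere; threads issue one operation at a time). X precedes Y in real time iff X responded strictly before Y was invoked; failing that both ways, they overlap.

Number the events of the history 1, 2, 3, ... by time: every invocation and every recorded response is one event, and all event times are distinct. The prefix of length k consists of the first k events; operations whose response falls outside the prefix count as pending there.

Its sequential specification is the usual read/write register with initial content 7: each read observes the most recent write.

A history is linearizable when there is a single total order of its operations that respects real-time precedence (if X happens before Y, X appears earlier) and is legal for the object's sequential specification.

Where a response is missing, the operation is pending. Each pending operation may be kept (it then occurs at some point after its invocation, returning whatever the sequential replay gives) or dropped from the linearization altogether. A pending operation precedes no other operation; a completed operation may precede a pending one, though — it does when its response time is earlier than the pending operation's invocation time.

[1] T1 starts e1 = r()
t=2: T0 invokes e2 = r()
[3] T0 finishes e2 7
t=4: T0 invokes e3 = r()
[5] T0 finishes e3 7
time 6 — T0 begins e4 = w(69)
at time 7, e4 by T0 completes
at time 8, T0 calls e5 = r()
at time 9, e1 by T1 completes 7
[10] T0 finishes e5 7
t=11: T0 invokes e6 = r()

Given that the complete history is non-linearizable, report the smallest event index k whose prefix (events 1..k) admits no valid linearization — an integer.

events 1..9 are still linearizable — one witness is e1, e2, e3, e4:
after step 1 (e1 r() → 7): value 7
after step 2 (e2 r() → 7): value 7
after step 3 (e3 r() → 7): value 7
after step 4 (e4 w(69)): value 69
at event 10 (e5's time-10 response) nothing linearizes any more
e.g. e1, e2, e3, e4, e5: illegal at step 5, since e5 r() → 7 cannot apply there
e.g. e2, e1, e3, e4, e5: illegal at step 5, since e5 r() → 7 cannot apply there

10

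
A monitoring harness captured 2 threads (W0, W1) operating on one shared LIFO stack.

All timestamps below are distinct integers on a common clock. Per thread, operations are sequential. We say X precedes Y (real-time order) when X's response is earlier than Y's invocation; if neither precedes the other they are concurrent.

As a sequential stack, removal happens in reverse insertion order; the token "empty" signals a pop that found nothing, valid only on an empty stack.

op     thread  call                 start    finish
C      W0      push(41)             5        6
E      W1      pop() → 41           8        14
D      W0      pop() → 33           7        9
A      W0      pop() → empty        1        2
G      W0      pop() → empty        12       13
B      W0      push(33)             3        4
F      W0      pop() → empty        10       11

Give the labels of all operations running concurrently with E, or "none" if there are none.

D, F, G

E runs from 8 to 14; window-overlapping ops are concurrent
A [1,2]: before
B [3,4]: before
C [5,6]: before
D [7,9]: concurrent
F [10,11]: concurrent
G [12,13]: concurrent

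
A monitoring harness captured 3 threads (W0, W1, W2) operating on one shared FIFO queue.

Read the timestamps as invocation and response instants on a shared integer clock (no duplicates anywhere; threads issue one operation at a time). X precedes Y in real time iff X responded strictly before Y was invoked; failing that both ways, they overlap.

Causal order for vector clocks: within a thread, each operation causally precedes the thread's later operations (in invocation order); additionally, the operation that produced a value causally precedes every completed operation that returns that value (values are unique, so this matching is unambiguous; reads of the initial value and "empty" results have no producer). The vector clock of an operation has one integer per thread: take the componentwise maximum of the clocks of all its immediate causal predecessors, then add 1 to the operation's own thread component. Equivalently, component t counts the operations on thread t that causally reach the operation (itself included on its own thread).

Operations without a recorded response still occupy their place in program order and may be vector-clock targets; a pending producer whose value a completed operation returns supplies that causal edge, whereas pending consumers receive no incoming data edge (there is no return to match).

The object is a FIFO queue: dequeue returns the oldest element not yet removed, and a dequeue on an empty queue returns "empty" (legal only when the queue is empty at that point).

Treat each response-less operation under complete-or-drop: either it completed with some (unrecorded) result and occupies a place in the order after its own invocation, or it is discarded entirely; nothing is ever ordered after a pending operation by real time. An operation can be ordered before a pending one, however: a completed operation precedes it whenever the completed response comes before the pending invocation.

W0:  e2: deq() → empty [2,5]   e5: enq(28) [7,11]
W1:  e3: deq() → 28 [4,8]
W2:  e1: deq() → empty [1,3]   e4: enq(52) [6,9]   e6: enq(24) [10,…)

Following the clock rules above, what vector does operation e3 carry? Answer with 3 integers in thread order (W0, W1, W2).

no predecessors for e1 (invoked 1): W2 increments from zero → (0, 0, 1)
no predecessors for e2 (invoked 2): W0 increments from zero → (1, 0, 0)
from VC(e1)=(0, 0, 1), e4 (invoked 6) maxes components and bumps W2 → (0, 0, 2)
from VC(e2)=(1, 0, 0), e5 (invoked 7) maxes components and bumps W0 → (2, 0, 0)
from VC(e4)=(0, 0, 2), e6 (invoked 10) maxes components and bumps W2 → (0, 0, 3)
from VC(e5)=(2, 0, 0), e3 (invoked 4) maxes components and bumps W1 → (2, 1, 0)
target: VC(e3) = (2, 1, 0)

(2, 1, 0)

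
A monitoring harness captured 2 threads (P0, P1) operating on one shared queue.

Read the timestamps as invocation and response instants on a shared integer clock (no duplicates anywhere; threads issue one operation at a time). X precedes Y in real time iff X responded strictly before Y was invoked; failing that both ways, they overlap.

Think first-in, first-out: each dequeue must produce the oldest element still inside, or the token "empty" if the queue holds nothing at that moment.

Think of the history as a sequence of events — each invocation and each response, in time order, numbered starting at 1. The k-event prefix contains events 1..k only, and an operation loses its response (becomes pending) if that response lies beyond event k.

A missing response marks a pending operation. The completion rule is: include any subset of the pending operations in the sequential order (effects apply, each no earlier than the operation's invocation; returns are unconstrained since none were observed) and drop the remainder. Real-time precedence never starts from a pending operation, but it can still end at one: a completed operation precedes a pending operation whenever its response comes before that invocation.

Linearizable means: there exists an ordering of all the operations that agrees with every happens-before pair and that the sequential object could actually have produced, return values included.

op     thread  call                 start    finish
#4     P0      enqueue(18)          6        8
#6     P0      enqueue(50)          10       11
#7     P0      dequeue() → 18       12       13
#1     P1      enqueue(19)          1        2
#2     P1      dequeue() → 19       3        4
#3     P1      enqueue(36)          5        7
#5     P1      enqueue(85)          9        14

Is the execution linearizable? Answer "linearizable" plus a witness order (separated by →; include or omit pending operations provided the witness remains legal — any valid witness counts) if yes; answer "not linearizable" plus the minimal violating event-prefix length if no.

step 1: #1 enqueue(19) — queue <19>
step 2: #2 dequeue() → 19 — queue <>
step 3: #4 enqueue(18) — queue <18>
step 4: #3 enqueue(36) — queue <18,36>
step 5: #5 enqueue(85) — queue <18,36,85>
step 6: #6 enqueue(50) — queue <18,36,85,50>
step 7: #7 dequeue() → 18 — queue <36,85,50>

linearizable — witness: #1 → #2 → #4 → #3 → #5 → #6 → #7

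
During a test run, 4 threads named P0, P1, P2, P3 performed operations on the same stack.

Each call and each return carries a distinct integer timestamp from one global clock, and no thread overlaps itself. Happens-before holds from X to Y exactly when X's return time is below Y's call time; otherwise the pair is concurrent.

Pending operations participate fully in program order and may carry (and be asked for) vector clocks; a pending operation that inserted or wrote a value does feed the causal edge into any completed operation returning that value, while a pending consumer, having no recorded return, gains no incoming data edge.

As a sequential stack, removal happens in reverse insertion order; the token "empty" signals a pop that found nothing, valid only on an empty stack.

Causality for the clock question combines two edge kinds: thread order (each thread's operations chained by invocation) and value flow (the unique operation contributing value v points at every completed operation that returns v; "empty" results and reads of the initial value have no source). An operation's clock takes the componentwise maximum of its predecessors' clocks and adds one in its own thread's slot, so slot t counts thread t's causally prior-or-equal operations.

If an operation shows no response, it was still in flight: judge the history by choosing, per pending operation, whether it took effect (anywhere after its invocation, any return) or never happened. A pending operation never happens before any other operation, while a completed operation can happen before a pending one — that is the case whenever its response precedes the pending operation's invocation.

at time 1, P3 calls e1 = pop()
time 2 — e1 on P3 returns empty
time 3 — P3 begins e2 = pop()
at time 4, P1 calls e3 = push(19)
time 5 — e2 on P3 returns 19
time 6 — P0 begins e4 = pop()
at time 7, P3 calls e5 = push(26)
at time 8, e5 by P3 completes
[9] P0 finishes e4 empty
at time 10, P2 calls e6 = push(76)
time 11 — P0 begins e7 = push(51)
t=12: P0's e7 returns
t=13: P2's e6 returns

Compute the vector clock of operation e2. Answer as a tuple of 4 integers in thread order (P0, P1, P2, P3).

(0, 1, 0, 2)

invoked at 1, e1 has no predecessors; its own P3 bump gives (0, 0, 0, 1)
invoked at 10, e6 has no predecessors; its own P2 bump gives (0, 0, 1, 0)
invoked at 4, e3 has no predecessors; its own P1 bump gives (0, 1, 0, 0)
invoked at 6, e4 has no predecessors; its own P0 bump gives (1, 0, 0, 0)
invoked at 11, e7 merges VC(e4)=(1, 0, 0, 0) and bumps P0's slot → (2, 0, 0, 0)
invoked at 3, e2 merges VC(e1)=(0, 0, 0, 1), VC(e3)=(0, 1, 0, 0) and bumps P3's slot → (0, 1, 0, 2)
invoked at 7, e5 merges VC(e2)=(0, 1, 0, 2) and bumps P3's slot → (0, 1, 0, 3)
target: VC(e2) = (0, 1, 0, 2)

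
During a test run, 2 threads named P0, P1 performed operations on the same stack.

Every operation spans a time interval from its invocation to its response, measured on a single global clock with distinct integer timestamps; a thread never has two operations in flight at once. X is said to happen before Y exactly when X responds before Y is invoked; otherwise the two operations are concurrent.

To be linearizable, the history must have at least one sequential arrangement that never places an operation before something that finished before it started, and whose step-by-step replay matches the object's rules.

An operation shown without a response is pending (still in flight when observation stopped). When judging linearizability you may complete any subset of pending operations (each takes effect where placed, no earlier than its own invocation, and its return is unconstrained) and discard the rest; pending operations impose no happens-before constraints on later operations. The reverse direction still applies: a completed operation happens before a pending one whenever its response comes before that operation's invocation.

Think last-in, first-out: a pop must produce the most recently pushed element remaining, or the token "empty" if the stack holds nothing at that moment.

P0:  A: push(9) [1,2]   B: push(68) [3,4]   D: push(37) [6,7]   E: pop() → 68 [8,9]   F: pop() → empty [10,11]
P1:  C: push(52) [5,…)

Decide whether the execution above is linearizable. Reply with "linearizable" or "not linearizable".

through event 8 a valid linearization exists; event 9 (E responding at time 9) ends that
a single order respects real time; the 4 completed stack operations fail replay along it
every completion of the 1 pending operation (C) was checked; none linearizes
sample order A, B, D, E (pending dropped) stalls at step 4 — E pop() → 68 has no legal effect

not linearizable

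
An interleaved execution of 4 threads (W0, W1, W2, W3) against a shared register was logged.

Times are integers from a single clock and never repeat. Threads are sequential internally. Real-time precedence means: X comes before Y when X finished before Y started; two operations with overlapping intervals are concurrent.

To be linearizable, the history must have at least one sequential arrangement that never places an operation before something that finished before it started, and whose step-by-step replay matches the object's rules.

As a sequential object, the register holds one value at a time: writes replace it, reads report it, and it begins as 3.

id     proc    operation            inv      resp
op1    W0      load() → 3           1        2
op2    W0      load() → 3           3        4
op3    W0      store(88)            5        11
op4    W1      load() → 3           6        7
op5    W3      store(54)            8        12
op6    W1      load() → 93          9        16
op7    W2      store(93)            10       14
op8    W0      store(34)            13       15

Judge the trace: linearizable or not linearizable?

witness order: op1, op2, op4, op3, op5, op7, op6, op8
1. op1 load() → 3, leaving value 3
2. op2 load() → 3, leaving value 3
3. op4 load() → 3, leaving value 3
4. op3 store(88), leaving value 88
5. op5 store(54), leaving value 54
6. op7 store(93), leaving value 93
7. op6 load() → 93, leaving value 93
8. op8 store(34), leaving value 34

linearizable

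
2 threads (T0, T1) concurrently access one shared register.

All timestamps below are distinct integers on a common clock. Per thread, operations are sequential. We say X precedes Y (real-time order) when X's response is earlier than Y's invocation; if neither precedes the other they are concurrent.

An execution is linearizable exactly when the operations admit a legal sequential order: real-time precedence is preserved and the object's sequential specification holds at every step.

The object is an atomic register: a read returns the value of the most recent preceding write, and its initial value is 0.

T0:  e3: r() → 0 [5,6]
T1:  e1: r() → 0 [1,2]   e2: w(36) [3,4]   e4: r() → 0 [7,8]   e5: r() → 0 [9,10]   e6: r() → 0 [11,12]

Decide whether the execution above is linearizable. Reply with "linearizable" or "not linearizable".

events 1..5 are fine; event 6 — the response of e3 at time 6 — makes the prefix non-linearizable
the completed operations (3 total) allow one real-time order; the register replay rejects it
sample order e1, e2, e3 stalls at step 3 — e3 r() → 0 has no legal effect

not linearizable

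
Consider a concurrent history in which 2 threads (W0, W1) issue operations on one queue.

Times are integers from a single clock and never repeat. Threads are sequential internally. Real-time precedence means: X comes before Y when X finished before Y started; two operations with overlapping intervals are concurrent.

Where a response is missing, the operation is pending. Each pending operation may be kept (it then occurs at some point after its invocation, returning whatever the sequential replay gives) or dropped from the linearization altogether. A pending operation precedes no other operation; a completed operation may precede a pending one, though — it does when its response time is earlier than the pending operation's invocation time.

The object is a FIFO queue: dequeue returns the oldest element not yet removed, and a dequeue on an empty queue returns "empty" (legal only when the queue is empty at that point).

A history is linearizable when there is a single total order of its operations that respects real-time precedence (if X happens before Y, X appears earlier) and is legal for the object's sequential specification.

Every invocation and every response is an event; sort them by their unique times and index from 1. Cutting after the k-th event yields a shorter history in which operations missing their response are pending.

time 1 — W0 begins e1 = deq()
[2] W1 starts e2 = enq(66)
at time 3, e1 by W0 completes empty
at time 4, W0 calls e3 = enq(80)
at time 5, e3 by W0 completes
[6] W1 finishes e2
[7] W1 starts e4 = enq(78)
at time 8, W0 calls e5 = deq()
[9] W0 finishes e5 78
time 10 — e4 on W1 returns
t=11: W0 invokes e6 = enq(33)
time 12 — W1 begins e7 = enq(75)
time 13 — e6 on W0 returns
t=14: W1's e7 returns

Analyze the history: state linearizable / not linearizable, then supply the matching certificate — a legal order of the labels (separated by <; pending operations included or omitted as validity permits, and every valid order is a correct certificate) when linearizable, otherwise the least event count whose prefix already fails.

through event 8 a valid linearization exists; event 9 (e5 responding at time 9) ends that
no legal order exists: 3 real-time-consistent candidates over 4 completed queue operations, all rejected
every completion of the 1 pending operation (e4) was checked; none linearizes
sample order e1, e2, e3, e5 (pending dropped) stalls at step 4 — e5 deq() → 78 has no legal effect
sample order e1, e3, e2, e5 (pending dropped) stalls at step 4 — e5 deq() → 78 has no legal effect

not linearizable — minimal violating prefix: 9 events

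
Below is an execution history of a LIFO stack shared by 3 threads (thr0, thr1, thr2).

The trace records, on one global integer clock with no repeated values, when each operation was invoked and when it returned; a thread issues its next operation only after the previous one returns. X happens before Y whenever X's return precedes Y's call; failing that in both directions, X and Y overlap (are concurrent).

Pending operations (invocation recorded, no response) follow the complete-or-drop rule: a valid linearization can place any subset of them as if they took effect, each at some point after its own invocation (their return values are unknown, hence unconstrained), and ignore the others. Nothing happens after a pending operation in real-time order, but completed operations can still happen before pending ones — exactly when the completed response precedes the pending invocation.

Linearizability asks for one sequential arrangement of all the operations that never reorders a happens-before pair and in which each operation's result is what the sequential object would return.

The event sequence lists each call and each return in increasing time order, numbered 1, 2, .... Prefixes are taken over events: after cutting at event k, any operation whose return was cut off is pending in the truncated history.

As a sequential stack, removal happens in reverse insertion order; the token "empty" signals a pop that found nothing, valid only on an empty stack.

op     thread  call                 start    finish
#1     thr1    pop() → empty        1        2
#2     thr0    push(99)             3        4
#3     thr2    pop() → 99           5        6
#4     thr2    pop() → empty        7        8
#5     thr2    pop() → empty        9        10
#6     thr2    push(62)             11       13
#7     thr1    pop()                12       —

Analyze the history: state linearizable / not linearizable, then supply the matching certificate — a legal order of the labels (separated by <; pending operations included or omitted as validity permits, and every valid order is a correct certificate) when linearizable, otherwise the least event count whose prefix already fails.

step 1: #1 pop() → empty — stack <>
step 2: #2 push(99) — stack <99>
step 3: #3 pop() → 99 — stack <>
step 4: #4 pop() → empty — stack <>
step 5: #5 pop() → empty — stack <>
step 6: #6 push(62) — stack <62>

linearizable — witness: #1 < #2 < #3 < #4 < #5 < #6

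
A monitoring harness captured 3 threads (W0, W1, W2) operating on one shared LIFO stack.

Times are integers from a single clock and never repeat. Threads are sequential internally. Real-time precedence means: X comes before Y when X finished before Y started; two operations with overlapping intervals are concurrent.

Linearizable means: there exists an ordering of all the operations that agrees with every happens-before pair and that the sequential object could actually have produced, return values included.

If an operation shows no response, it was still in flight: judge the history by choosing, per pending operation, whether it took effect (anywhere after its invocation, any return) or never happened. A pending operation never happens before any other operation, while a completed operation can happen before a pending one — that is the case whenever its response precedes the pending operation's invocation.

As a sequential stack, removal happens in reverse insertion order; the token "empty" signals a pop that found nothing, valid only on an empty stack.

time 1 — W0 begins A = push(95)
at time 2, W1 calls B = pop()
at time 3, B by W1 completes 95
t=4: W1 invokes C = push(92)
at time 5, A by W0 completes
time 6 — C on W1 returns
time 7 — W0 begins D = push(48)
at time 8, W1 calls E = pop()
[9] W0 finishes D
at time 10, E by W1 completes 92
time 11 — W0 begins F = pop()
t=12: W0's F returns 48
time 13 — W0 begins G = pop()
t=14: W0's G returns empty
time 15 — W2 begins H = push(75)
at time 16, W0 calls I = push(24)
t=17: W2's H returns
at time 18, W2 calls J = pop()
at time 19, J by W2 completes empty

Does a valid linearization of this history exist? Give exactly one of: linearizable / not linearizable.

not linearizable

cut after 18 events: linearizable; cut after 19 events (J responds, time 19): not linearizable
the 9 completed operations admit 6 real-time orders; each fails the LIFO stack replay
no escape via the 1 pending operation (I): every completion choice fails
take A, B, C, D, E, F, G, H, J (pending dropped): step 5 already fails, because E pop() → 92 cannot occur there
take A, B, C, E, D, F, G, H, J (pending dropped): step 9 already fails, because J pop() → empty cannot occur there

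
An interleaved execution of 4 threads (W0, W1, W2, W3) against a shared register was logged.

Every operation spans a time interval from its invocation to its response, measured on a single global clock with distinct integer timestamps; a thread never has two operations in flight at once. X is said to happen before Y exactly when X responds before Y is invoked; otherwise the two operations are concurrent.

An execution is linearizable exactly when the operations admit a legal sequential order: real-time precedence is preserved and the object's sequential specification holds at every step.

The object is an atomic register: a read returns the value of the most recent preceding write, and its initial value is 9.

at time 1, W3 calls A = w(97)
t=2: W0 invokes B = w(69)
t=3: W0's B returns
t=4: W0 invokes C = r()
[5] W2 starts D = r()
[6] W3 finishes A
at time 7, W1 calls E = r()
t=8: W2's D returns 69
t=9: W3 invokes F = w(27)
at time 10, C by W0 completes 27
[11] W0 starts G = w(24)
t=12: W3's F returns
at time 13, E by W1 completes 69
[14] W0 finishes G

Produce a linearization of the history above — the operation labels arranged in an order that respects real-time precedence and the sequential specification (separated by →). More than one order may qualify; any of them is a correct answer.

after step 1 (A w(97)): value 97
after step 2 (B w(69)): value 69
after step 3 (D r() → 69): value 69
after step 4 (E r() → 69): value 69
after step 5 (F w(27)): value 27
after step 6 (C r() → 27): value 27
after step 7 (G w(24)): value 24

A → B → D → E → F → C → G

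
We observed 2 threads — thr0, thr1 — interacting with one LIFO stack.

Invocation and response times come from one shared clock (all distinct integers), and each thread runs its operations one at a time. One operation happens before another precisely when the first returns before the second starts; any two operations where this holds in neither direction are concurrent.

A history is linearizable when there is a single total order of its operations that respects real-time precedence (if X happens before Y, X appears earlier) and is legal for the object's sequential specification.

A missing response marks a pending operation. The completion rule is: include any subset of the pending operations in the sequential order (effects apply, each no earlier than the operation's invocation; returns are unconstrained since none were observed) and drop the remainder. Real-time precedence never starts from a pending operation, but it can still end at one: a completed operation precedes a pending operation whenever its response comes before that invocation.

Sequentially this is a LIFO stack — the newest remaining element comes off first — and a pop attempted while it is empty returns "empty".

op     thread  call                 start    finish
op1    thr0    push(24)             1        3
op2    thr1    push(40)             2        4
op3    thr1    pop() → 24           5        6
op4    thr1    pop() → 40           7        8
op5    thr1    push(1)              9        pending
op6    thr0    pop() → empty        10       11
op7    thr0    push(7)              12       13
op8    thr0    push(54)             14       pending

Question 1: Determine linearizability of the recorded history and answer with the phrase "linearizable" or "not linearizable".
witness order: op2, op1, op3, op4, op6, op5, op7
after step 1 (op2 push(40)): stack <40>
after step 2 (op1 push(24)): stack <40,24>
after step 3 (op3 pop() → 24): stack <40>
after step 4 (op4 pop() → 40): stack <>
after step 5 (op6 pop() → empty): stack <>
after step 6 (op5 push(1) (pending, included)): stack <1>
after step 7 (op7 push(7)): stack <1,7>

linearizable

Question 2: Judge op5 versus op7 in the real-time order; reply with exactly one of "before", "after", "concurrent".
Answer: concurrent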